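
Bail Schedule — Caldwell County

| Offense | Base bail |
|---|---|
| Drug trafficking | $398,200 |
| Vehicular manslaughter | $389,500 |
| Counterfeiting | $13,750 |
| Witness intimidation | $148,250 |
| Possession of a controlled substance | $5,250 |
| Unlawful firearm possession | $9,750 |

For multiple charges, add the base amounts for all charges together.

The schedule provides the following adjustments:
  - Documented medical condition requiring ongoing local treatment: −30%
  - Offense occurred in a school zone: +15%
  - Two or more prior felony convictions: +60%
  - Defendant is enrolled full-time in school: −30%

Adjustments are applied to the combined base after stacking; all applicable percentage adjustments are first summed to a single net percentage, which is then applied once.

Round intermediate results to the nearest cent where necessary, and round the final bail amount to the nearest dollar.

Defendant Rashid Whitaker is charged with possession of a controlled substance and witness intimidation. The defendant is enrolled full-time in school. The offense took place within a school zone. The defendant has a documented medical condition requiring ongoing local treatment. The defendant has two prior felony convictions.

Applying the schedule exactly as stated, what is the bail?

Base amounts from the schedule: possession of a controlled substance $5,250; witness intimidation $148,250.
Stacking rule: sum of all bases. $5,250 + $148,250 = $153,500.
Net percentage adjustment: −30% +15% +60% −30% = +15%. $153,500 × 1.15 = $176,525.

$176,525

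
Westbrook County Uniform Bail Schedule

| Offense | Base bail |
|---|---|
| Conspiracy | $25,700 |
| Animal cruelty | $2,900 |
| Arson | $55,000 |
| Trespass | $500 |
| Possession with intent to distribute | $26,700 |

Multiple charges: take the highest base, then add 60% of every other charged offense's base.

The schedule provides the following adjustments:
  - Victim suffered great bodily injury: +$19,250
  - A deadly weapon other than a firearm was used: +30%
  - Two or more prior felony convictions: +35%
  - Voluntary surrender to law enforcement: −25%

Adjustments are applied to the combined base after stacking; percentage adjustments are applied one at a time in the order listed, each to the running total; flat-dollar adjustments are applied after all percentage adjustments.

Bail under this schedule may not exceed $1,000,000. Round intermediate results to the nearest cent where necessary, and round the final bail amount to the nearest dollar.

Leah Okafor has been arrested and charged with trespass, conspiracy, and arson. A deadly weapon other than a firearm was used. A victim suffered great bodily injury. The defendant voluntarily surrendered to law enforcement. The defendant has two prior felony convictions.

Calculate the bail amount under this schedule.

Base amounts from the schedule: trespass $500; conspiracy $25,700; arson $55,000.
Stacking rule: highest base plus 60% of each additional charge. Highest is arson at $55,000. Additional: $500 × 60% = $300; $25,700 × 60% = $15,420. Combined base = $55,000 + $15,720 = $70,720.
A deadly weapon other than a firearm was used (+30%): $70,720 × 1.3 = $91,936.
Two or more prior felony convictions (+35%): $91,936 × 1.35 = $124,113.60.
Voluntary surrender to law enforcement (−25%): $124,113.60 × 0.75 = $93,085.20.
Victim suffered great bodily injury (+$19,250 flat): $93,085.20 + $19,250 = $112,335.20.
$112,335.20 is within the $1,000,000 maximum.
Rounded to the nearest dollar: $112,335.

$112,335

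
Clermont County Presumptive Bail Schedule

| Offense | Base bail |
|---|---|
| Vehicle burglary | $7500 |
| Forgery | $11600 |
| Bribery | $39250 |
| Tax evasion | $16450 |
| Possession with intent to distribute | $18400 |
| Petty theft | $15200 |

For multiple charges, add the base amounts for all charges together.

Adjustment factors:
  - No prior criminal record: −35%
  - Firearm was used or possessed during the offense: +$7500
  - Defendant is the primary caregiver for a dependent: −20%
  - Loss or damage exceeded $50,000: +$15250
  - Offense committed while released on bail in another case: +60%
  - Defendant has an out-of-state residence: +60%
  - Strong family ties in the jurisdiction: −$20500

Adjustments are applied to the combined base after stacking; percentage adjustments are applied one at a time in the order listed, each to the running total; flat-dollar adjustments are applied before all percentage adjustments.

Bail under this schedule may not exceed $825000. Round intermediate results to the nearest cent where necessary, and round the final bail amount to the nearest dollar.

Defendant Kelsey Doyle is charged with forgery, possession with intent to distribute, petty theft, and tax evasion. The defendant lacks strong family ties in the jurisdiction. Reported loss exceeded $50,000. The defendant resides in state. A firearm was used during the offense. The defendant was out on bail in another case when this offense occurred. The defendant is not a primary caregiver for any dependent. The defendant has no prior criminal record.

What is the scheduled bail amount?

Base amounts from the schedule: forgery $11600; possession with intent to distribute $18400; petty theft $15200; tax evasion $16450.
Stacking rule: sum of all bases. $11600 + $18400 + $15200 + $16450 = $61650.
Firearm was used or possessed during the offense (+$7500 flat): $61650 + $7500 = $69150.
Loss or damage exceeded $50,000 (+$15250 flat): $69150 + $15250 = $84400.
No prior criminal record (−35%): $84400 × 0.65 = $54860.
Offense committed while released on bail in another case (+60%): $54860 × 1.6 = $87776.
$87776 is within the $825000 maximum.

$87776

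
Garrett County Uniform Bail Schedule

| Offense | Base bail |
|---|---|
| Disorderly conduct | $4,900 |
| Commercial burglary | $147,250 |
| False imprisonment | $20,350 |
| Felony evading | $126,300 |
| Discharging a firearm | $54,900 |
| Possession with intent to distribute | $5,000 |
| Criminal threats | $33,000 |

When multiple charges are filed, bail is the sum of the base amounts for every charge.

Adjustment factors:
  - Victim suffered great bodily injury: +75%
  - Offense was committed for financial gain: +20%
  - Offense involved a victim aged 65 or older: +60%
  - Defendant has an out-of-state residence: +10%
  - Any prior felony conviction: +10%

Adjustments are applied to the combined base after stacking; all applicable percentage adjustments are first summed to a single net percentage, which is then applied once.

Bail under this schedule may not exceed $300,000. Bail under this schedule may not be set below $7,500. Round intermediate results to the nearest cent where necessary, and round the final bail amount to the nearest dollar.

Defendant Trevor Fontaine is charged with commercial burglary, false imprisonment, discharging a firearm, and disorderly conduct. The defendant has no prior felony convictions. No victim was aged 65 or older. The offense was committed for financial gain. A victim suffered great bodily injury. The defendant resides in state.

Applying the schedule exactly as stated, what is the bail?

$300,000

Base amounts from the schedule: commercial burglary $147,250; false imprisonment $20,350; discharging a firearm $54,900; disorderly conduct $4,900.
Stacking rule: sum of all bases. $147,250 + $20,350 + $54,900 + $4,900 = $227,400.
Net percentage adjustment: +75% +20% = +95%. $227,400 × 1.95 = $443,430.
Result $443,430 exceeds the maximum of $300,000; bail is capped at $300,000.
$300,000 is at or above the $7,500 minimum.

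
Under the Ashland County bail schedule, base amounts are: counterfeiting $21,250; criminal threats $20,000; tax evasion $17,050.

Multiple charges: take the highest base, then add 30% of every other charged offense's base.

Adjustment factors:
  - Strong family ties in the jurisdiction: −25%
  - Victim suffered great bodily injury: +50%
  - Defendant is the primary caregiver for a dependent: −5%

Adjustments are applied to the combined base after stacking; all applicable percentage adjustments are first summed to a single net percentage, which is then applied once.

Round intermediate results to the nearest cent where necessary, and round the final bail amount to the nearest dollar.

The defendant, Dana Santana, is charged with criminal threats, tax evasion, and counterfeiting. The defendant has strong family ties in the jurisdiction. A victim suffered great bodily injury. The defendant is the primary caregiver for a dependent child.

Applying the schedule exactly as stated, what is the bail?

$38,838

Base amounts from the schedule: criminal threats $20,000; tax evasion $17,050; counterfeiting $21,250.
Stacking rule: highest base plus 30% of each additional charge. Highest is counterfeiting at $21,250. Additional: $20,000 × 30% = $6,000; $17,050 × 30% = $5,115. Combined base = $21,250 + $11,115 = $32,365.
Net percentage adjustment: −25% +50% −5% = +20%. $32,365 × 1.2 = $38,838.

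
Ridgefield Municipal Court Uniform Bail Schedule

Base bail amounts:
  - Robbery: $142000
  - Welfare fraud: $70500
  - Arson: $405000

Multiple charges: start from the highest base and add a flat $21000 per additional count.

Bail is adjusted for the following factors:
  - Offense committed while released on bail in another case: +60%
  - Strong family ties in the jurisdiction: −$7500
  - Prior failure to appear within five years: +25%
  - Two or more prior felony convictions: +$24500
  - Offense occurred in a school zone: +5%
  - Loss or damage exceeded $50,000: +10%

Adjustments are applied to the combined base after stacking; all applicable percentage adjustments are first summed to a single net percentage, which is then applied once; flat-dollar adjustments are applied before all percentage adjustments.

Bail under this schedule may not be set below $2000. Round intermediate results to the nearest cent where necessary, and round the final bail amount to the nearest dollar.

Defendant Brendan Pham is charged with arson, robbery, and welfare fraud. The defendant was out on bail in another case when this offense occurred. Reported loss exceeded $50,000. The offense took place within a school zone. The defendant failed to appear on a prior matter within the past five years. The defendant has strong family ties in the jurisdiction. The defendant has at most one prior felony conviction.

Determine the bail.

Base amounts from the schedule: arson $405000; robbery $142000; welfare fraud $70500.
Stacking rule: highest base plus $21000 per additional charge. Highest is arson at $405000; 2 additional charges → +$42000. Combined base = $447000.
Strong family ties in the jurisdiction (−$7500 flat): $447000 − $7500 = $439500.
Net percentage adjustment: +60% +25% +5% +10% = +100%. $439500 × 2 = $879000.
$879000 is at or above the $2000 minimum.

$879000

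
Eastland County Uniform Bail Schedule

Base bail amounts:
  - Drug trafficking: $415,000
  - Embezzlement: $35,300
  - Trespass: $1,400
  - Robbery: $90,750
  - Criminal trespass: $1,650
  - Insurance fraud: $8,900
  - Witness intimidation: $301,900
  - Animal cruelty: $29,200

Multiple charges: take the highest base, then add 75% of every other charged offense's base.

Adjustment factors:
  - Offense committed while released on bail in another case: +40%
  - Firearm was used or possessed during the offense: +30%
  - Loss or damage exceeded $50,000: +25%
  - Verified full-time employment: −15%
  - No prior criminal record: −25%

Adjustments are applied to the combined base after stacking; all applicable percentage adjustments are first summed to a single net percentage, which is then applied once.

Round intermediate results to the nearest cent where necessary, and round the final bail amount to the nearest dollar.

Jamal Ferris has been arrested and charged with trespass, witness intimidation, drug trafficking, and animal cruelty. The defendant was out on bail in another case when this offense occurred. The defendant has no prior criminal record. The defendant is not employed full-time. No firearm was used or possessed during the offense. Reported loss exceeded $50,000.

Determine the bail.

Base amounts from the schedule: trespass $1,400; witness intimidation $301,900; drug trafficking $415,000; animal cruelty $29,200.
Stacking rule: highest base plus 75% of each additional charge. Highest is drug trafficking at $415,000. Additional: $1,400 × 75% = $1,050; $301,900 × 75% = $226,425; $29,200 × 75% = $21,900. Combined base = $415,000 + $249,375 = $664,375.
Net percentage adjustment: +40% +25% −25% = +40%. $664,375 × 1.4 = $930,125.

$930,125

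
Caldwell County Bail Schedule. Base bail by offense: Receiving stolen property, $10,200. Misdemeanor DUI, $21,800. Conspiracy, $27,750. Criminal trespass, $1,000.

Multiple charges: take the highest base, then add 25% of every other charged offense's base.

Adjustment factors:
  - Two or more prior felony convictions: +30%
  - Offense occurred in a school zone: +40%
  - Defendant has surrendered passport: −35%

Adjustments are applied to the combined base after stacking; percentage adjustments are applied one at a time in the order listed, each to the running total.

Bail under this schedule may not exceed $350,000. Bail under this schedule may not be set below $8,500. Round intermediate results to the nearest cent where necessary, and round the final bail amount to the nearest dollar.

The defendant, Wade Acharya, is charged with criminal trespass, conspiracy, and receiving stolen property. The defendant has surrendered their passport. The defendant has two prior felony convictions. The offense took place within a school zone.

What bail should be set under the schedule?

Base amounts from the schedule: criminal trespass $1,000; conspiracy $27,750; receiving stolen property $10,200.
Stacking rule: highest base plus 25% of each additional charge. Highest is conspiracy at $27,750. Additional: $1,000 × 25% = $250; $10,200 × 25% = $2,550. Combined base = $27,750 + $2,800 = $30,550.
Two or more prior felony convictions (+30%): $30,550 × 1.3 = $39,715.
Offense occurred in a school zone (+40%): $39,715 × 1.4 = $55,601.
Defendant has surrendered passport (−35%): $55,601 × 0.65 = $36,140.65.
$36,140.65 is within the $350,000 maximum.
$36,140.65 is at or above the $8,500 minimum.
Rounded to the nearest dollar: $36,141.

$36,141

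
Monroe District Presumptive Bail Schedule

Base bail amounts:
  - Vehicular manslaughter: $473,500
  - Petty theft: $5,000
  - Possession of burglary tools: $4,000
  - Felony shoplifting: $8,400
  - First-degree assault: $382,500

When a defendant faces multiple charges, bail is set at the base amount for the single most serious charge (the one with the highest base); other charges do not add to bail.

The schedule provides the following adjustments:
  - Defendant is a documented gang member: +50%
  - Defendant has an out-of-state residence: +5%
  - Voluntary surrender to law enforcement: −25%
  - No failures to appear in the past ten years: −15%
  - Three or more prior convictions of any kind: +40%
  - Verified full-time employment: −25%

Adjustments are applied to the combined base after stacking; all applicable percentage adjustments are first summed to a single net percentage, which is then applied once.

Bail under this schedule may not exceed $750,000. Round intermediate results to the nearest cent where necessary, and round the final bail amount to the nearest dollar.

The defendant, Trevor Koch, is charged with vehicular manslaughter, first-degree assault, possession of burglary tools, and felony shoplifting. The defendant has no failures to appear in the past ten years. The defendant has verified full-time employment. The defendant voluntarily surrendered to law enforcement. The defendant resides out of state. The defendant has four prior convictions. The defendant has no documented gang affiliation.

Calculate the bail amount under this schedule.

$378,800

Base amounts from the schedule: vehicular manslaughter $473,500; first-degree assault $382,500; possession of burglary tools $4,000; felony shoplifting $8,400.
Stacking rule: use the highest base only. Highest is vehicular manslaughter at $473,500. Combined base = $473,500.
Net percentage adjustment: +5% −25% −15% +40% −25% = −20%. $473,500 × 0.8 = $378,800.
$378,800 is within the $750,000 maximum.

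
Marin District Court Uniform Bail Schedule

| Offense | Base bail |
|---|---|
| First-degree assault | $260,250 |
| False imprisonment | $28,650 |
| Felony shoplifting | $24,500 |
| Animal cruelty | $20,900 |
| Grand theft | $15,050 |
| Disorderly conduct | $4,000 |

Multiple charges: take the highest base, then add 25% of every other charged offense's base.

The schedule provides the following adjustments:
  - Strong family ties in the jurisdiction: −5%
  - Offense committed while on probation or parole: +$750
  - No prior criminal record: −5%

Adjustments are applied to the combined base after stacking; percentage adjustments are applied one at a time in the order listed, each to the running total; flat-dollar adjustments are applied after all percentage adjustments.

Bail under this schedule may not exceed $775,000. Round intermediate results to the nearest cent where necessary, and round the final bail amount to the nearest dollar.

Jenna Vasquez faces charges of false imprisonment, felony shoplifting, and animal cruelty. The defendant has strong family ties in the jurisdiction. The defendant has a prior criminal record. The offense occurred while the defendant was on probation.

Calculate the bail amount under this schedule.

$38,750

Base amounts from the schedule: false imprisonment $28,650; felony shoplifting $24,500; animal cruelty $20,900.
Stacking rule: highest base plus 25% of each additional charge. Highest is false imprisonment at $28,650. Additional: $24,500 × 25% = $6,125; $20,900 × 25% = $5,225. Combined base = $28,650 + $11,350 = $40,000.
Strong family ties in the jurisdiction (−5%): $40,000 × 0.95 = $38,000.
Offense committed while on probation or parole (+$750 flat): $38,000 + $750 = $38,750.
$38,750 is within the $775,000 maximum.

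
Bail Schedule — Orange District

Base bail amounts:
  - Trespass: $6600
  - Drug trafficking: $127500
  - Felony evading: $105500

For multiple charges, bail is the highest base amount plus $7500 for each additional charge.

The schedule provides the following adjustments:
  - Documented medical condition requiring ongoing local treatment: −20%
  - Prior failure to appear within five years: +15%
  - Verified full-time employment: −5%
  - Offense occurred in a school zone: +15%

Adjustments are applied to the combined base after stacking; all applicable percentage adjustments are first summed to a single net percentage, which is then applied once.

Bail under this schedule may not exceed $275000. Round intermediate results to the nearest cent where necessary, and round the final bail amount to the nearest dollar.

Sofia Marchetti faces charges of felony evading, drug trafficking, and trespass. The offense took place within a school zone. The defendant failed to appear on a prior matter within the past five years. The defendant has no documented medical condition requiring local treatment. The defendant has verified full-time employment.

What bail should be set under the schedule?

$178125

Base amounts from the schedule: felony evading $105500; drug trafficking $127500; trespass $6600.
Stacking rule: highest base plus $7500 per additional charge. Highest is drug trafficking at $127500; 2 additional charges → +$15000. Combined base = $142500.
Net percentage adjustment: +15% −5% +15% = +25%. $142500 × 1.25 = $178125.
$178125 is within the $275000 maximum.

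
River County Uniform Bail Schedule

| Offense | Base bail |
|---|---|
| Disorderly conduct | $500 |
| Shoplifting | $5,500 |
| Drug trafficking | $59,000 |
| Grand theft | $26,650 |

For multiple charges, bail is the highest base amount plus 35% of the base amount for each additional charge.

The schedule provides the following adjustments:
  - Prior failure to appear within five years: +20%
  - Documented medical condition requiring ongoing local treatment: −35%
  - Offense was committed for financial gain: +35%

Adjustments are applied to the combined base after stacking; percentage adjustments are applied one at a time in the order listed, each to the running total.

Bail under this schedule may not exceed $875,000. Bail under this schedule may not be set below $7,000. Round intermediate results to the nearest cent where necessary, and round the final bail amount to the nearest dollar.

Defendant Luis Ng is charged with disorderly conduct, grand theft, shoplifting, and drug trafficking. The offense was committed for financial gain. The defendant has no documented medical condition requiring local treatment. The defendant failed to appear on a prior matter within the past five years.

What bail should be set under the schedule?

Base amounts from the schedule: disorderly conduct $500; grand theft $26,650; shoplifting $5,500; drug trafficking $59,000.
Stacking rule: highest base plus 35% of each additional charge. Highest is drug trafficking at $59,000. Additional: $500 × 35% = $175; $26,650 × 35% = $9,327.50; $5,500 × 35% = $1,925. Combined base = $59,000 + $11,427.50 = $70,427.50.
Prior failure to appear within five years (+20%): $70,427.50 × 1.2 = $84,513.
Offense was committed for financial gain (+35%): $84,513 × 1.35 = $114,092.55.
$114,092.55 is within the $875,000 maximum.
$114,092.55 is at or above the $7,000 minimum.
Rounded to the nearest dollar: $114,093.

$114,093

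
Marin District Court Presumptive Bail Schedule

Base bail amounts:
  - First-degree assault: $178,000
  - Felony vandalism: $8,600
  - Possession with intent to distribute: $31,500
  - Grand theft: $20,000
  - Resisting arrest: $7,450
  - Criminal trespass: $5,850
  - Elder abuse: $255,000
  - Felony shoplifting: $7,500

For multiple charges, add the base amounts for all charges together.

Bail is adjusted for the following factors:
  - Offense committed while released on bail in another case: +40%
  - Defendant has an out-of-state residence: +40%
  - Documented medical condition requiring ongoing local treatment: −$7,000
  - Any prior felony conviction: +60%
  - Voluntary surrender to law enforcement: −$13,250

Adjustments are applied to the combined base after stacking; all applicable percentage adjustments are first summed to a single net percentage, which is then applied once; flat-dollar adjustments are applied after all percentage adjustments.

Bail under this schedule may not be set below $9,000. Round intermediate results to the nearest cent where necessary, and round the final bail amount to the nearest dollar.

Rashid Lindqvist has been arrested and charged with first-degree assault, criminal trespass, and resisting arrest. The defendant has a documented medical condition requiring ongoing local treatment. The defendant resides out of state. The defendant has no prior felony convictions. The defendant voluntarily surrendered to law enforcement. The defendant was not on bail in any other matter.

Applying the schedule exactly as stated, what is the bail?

Base amounts from the schedule: first-degree assault $178,000; criminal trespass $5,850; resisting arrest $7,450.
Stacking rule: sum of all bases. $178,000 + $5,850 + $7,450 = $191,300.
Defendant has an out-of-state residence (+40%): $191,300 × 1.4 = $267,820.
Documented medical condition requiring ongoing local treatment (−$7,000 flat): $267,820 − $7,000 = $260,820.
Voluntary surrender to law enforcement (−$13,250 flat): $260,820 − $13,250 = $247,570.
$247,570 is at or above the $9,000 minimum.

$247,570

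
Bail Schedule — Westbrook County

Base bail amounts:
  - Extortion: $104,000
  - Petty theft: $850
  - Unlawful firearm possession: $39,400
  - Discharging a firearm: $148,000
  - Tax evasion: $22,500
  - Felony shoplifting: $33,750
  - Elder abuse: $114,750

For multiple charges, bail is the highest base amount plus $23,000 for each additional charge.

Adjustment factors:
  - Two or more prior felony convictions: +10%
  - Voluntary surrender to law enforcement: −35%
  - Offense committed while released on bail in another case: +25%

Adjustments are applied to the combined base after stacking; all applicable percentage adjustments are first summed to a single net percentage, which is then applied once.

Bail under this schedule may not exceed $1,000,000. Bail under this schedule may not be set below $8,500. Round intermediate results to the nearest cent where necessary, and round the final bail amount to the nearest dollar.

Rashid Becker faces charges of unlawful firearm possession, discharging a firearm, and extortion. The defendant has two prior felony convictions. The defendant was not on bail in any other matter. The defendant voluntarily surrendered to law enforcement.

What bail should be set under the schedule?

$145,500

Base amounts from the schedule: unlawful firearm possession $39,400; discharging a firearm $148,000; extortion $104,000.
Stacking rule: highest base plus $23,000 per additional charge. Highest is discharging a firearm at $148,000; 2 additional charges → +$46,000. Combined base = $194,000.
Net percentage adjustment: +10% −35% = −25%. $194,000 × 0.75 = $145,500.
$145,500 is within the $1,000,000 maximum.
$145,500 is at or above the $8,500 minimum.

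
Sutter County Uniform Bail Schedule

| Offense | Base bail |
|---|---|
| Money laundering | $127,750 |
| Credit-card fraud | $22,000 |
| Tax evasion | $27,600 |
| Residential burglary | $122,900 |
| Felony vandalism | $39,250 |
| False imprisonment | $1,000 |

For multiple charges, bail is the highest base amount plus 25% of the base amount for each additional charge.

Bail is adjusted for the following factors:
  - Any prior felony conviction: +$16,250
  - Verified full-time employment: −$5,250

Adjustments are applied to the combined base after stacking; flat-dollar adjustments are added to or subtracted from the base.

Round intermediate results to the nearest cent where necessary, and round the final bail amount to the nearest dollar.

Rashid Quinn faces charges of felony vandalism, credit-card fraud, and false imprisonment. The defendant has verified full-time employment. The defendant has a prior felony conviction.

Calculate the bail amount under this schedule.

$56,000

Base amounts from the schedule: felony vandalism $39,250; credit-card fraud $22,000; false imprisonment $1,000.
Stacking rule: highest base plus 25% of each additional charge. Highest is felony vandalism at $39,250. Additional: $22,000 × 25% = $5,500; $1,000 × 25% = $250. Combined base = $39,250 + $5,750 = $45,000.
Any prior felony conviction (+$16,250 flat): $45,000 + $16,250 = $61,250.
Verified full-time employment (−$5,250 flat): $61,250 − $5,250 = $56,000.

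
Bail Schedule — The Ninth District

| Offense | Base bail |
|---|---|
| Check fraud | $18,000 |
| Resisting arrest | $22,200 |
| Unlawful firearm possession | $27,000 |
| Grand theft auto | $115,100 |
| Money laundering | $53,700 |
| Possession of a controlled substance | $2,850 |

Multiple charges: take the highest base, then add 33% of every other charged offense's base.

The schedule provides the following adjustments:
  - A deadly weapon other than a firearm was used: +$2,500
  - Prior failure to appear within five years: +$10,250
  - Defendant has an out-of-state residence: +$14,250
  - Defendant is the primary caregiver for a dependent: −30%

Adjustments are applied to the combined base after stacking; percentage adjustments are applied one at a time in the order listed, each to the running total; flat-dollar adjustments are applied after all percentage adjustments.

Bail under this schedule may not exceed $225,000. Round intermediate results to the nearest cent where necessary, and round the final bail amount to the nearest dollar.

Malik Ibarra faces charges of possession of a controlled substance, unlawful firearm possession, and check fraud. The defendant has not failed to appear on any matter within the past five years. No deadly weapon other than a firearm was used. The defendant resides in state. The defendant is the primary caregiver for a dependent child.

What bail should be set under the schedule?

Base amounts from the schedule: possession of a controlled substance $2,850; unlawful firearm possession $27,000; check fraud $18,000.
Stacking rule: highest base plus 33% of each additional charge. Highest is unlawful firearm possession at $27,000. Additional: $2,850 × 33% = $940.50; $18,000 × 33% = $5,940. Combined base = $27,000 + $6,880.50 = $33,880.50.
Defendant is the primary caregiver for a dependent (−30%): $33,880.50 × 0.7 = $23,716.35.
$23,716.35 is within the $225,000 maximum.
Rounded to the nearest dollar: $23,716.

$23,716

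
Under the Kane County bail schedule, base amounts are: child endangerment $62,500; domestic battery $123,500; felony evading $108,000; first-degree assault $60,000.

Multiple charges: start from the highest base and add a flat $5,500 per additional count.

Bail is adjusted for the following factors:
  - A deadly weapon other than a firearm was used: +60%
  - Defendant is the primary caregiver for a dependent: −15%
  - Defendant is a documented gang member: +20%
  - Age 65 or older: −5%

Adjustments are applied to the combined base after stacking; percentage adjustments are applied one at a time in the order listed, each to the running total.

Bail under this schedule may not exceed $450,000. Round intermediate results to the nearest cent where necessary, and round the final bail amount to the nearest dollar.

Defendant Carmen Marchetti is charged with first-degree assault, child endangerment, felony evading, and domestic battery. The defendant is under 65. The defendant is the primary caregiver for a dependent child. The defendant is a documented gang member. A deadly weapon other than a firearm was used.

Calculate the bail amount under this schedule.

Base amounts from the schedule: first-degree assault $60,000; child endangerment $62,500; felony evading $108,000; domestic battery $123,500.
Stacking rule: highest base plus $5,500 per additional charge. Highest is domestic battery at $123,500; 3 additional charges → +$16,500. Combined base = $140,000.
A deadly weapon other than a firearm was used (+60%): $140,000 × 1.6 = $224,000.
Defendant is the primary caregiver for a dependent (−15%): $224,000 × 0.85 = $190,400.
Defendant is a documented gang member (+20%): $190,400 × 1.2 = $228,480.
$228,480 is within the $450,000 maximum.

$228,480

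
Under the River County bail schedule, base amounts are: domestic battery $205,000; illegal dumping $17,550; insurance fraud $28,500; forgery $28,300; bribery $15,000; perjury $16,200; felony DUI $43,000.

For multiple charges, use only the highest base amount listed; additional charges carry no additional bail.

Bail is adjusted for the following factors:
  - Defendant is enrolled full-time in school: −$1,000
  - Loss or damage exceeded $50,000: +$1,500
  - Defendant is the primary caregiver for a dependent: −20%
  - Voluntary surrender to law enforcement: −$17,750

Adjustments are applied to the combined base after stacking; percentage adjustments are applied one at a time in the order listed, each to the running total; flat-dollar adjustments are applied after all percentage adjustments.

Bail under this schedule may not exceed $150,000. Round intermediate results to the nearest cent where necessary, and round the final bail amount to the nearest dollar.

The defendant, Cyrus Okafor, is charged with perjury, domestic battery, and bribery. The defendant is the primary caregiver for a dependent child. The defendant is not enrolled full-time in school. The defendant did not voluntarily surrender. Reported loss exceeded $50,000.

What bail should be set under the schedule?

$150,000

Base amounts from the schedule: perjury $16,200; domestic battery $205,000; bribery $15,000.
Stacking rule: use the highest base only. Highest is domestic battery at $205,000. Combined base = $205,000.
Defendant is the primary caregiver for a dependent (−20%): $205,000 × 0.8 = $164,000.
Loss or damage exceeded $50,000 (+$1,500 flat): $164,000 + $1,500 = $165,500.
Result $165,500 exceeds the maximum of $150,000; bail is capped at $150,000.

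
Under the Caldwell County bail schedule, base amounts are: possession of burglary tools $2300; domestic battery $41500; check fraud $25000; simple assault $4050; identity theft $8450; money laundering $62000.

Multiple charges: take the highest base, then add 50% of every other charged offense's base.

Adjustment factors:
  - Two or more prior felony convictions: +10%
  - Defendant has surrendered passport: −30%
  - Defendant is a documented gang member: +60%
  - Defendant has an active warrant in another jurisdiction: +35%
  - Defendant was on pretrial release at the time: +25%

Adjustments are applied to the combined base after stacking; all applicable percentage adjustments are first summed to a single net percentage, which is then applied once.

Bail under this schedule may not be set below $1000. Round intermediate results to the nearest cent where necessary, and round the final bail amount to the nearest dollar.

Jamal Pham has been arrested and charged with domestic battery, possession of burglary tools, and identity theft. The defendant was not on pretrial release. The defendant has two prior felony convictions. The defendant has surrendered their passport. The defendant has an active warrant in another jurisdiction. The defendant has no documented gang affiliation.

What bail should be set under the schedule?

Base amounts from the schedule: domestic battery $41500; possession of burglary tools $2300; identity theft $8450.
Stacking rule: highest base plus 50% of each additional charge. Highest is domestic battery at $41500. Additional: $2300 × 50% = $1150; $8450 × 50% = $4225. Combined base = $41500 + $5375 = $46875.
Net percentage adjustment: +10% −30% +35% = +15%. $46875 × 1.15 = $53906.25.
$53906.25 is at or above the $1000 minimum.
Rounded to the nearest dollar: $53906.

$53906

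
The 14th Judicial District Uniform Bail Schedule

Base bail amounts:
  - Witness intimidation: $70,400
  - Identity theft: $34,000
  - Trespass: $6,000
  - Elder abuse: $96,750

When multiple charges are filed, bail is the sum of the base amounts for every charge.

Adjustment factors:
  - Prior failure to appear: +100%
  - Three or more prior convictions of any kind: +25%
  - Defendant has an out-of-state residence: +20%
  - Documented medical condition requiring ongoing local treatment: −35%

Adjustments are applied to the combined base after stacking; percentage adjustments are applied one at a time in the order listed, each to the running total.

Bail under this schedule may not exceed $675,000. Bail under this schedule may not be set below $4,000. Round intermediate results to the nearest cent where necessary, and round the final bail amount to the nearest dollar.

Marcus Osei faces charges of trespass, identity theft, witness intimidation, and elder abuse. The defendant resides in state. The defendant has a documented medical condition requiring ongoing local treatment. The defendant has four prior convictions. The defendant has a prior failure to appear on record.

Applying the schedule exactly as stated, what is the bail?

Base amounts from the schedule: trespass $6,000; identity theft $34,000; witness intimidation $70,400; elder abuse $96,750.
Stacking rule: sum of all bases. $6,000 + $34,000 + $70,400 + $96,750 = $207,150.
Prior failure to appear (+100%): $207,150 × 2 = $414,300.
Three or more prior convictions of any kind (+25%): $414,300 × 1.25 = $517,875.
Documented medical condition requiring ongoing local treatment (−35%): $517,875 × 0.65 = $336,618.75.
$336,618.75 is within the $675,000 maximum.
$336,618.75 is at or above the $4,000 minimum.
Rounded to the nearest dollar: $336,619.

$336,619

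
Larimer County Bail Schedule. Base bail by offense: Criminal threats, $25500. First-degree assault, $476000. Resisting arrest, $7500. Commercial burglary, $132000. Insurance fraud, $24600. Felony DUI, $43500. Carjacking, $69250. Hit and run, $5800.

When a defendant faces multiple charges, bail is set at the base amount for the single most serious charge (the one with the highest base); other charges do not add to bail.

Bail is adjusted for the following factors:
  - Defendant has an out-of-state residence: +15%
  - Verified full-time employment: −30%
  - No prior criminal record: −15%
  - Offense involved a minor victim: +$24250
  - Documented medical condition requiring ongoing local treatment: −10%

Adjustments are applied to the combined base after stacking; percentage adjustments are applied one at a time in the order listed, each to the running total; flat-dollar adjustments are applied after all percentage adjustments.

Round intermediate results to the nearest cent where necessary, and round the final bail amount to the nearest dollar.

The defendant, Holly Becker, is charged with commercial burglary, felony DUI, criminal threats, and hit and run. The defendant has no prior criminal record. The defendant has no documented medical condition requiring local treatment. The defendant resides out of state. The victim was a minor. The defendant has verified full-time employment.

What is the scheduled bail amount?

$114571

Base amounts from the schedule: commercial burglary $132000; felony DUI $43500; criminal threats $25500; hit and run $5800.
Stacking rule: use the highest base only. Highest is commercial burglary at $132000. Combined base = $132000.
Defendant has an out-of-state residence (+15%): $132000 × 1.15 = $151800.
Verified full-time employment (−30%): $151800 × 0.7 = $106260.
No prior criminal record (−15%): $106260 × 0.85 = $90321.
Offense involved a minor victim (+$24250 flat): $90321 + $24250 = $114571.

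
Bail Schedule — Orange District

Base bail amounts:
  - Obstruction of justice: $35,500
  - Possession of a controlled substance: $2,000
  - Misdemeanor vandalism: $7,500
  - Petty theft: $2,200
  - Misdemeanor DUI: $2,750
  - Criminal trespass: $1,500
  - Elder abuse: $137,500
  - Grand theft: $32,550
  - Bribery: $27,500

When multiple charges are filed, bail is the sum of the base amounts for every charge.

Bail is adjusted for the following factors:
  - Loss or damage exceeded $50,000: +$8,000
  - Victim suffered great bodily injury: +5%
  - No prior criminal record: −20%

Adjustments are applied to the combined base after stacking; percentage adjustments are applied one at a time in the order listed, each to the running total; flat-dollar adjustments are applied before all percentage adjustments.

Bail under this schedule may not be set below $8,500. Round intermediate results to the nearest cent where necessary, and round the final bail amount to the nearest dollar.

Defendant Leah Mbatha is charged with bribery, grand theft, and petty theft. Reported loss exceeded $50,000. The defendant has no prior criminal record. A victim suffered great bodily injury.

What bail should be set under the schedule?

$59,010

Base amounts from the schedule: bribery $27,500; grand theft $32,550; petty theft $2,200.
Stacking rule: sum of all bases. $27,500 + $32,550 + $2,200 = $62,250.
Loss or damage exceeded $50,000 (+$8,000 flat): $62,250 + $8,000 = $70,250.
Victim suffered great bodily injury (+5%): $70,250 × 1.05 = $73,762.50.
No prior criminal record (−20%): $73,762.50 × 0.8 = $59,010.
$59,010 is at or above the $8,500 minimum.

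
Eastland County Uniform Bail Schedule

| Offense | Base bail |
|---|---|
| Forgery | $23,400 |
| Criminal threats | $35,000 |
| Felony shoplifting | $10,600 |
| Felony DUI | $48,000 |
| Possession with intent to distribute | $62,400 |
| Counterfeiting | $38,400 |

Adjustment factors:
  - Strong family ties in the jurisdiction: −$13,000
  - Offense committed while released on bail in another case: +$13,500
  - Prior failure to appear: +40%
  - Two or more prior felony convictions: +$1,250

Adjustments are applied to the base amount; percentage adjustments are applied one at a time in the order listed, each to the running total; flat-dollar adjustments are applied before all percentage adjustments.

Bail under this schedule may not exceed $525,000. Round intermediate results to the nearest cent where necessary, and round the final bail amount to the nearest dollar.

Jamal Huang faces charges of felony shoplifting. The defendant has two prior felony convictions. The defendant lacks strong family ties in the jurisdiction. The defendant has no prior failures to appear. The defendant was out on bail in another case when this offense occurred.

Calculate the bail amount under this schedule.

$25,350

Base amounts from the schedule: felony shoplifting $10,600.
Single charge. Combined base = $10,600.
Offense committed while released on bail in another case (+$13,500 flat): $10,600 + $13,500 = $24,100.
Two or more prior felony convictions (+$1,250 flat): $24,100 + $1,250 = $25,350.
$25,350 is within the $525,000 maximum.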